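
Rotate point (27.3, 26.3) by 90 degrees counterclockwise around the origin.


90° CCW: (x,y) -> (-y, x)
(27.3,26.3) -> (-26.3, 27.3)

(-26.3, 27.3)


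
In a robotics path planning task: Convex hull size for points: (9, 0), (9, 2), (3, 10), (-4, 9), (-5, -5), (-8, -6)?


Convex hull vertices (CCW): (-8, -6), (-5, -5), (9, 0), (9, 2), (3, 10), (-4, 9)
Count = 6

6


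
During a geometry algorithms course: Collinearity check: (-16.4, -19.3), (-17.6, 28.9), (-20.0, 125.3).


Cross product: ((-17.6)-(-16.4))*(125.3-(-19.3)) - (28.9-(-19.3))*((-20)-(-16.4))
= 0

Yes, collinear


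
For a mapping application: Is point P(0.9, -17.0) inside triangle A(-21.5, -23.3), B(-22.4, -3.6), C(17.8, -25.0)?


Cross products: AB x AP = -446.95, BC x BP = -40.06, CA x CP = -285.67
All same sign? yes

Yes, inside


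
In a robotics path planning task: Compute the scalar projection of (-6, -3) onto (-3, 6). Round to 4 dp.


u.v = 0, |v| = sqrt(45) = 6.7082
Scalar projection = u.v / |v| = 0 / sqrt(45) = 0

0


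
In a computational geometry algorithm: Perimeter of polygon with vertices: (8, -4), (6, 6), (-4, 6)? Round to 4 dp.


Sides: (8, -4)->(6, 6): sqrt(104) = 10.198039, (6, 6)->(-4, 6): sqrt(100) = 10, (-4, 6)->(8, -4): sqrt(244) = 15.620499
Sum = 35.818538
Perimeter = 35.8185

35.8185


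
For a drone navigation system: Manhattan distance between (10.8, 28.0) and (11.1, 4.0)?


|10.8-11.1| + |28-4| = 0.3 + 24 = 24.3

24.3


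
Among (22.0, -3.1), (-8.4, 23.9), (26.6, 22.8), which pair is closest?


d(P0,P1) = 40.6591, d(P0,P2) = 26.3053, d(P1,P2) = 35.0173
Closest: P0 and P2

Closest pair: (22.0, -3.1) and (26.6, 22.8), distance = 26.3053


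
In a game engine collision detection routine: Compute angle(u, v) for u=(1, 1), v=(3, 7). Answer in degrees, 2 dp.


u.v = 10, |u| = sqrt(2) = 1.4142, |v| = sqrt(58) = 7.6158
cos(theta) = u.v/(|u||v|) = 10/sqrt(116) = 0.928477
theta = acos(0.928477) = 21.8 degrees

21.8 degrees


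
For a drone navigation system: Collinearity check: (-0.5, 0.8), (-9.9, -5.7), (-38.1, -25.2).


Cross product: ((-9.9)-(-0.5))*((-25.2)-0.8) - ((-5.7)-0.8)*((-38.1)-(-0.5))
= 0

Yes, collinear


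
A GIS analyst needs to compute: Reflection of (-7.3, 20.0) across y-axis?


Reflection over y-axis: (x,y) -> (-x,y)
(-7.3, 20) -> (7.3, 20)

(7.3, 20)


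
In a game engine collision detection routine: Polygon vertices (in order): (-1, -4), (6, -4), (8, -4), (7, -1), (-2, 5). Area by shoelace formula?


Shoelace sum: ((-1)*(-4) - 6*(-4)) + (6*(-4) - 8*(-4)) + (8*(-1) - 7*(-4)) + (7*5 - (-2)*(-1)) + ((-2)*(-4) - (-1)*5)
= 102
Area = |102|/2 = 51

51


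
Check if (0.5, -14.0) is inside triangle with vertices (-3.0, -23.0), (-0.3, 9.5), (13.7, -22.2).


Cross products: AB x AP = -89.45, BC x BP = -303.64, CA x CP = -147.5
All same sign? yes

Yes, inside


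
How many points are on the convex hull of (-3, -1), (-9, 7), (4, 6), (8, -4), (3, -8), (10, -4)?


Convex hull vertices (CCW): (-9, 7), (-3, -1), (3, -8), (10, -4), (4, 6)
Count = 5

5


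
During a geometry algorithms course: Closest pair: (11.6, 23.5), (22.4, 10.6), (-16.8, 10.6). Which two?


d(P0,P1) = 16.8241, d(P0,P2) = 31.1925, d(P1,P2) = 39.2
Closest: P0 and P1

Closest pair: (11.6, 23.5) and (22.4, 10.6), distance = 16.8241


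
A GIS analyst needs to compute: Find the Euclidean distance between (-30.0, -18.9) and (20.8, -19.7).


dx=50.8, dy=-0.8
d^2 = 50.8^2 + (-0.8)^2 = 2581.28
d = sqrt(2581.28) = 50.8063

50.8063


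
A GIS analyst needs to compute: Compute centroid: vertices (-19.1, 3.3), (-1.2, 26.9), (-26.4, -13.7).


Centroid = ((x_A+x_B+x_C)/3, (y_A+y_B+y_C)/3)
= (((-19.1)+(-1.2)+(-26.4))/3, (3.3+26.9+(-13.7))/3)
= (-15.5667, 5.5)

(-15.5667, 5.5)


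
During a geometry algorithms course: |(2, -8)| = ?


|u| = sqrt(2^2 + (-8)^2) = sqrt(68) = 8.2462

8.2462


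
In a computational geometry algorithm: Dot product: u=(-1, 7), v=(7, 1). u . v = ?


u . v = u_x*v_x + u_y*v_y = (-1)*7 + 7*1
= (-7) + 7 = 0

0


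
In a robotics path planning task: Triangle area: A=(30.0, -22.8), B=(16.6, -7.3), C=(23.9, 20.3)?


Area = |x_A(y_B-y_C) + x_B(y_C-y_A) + x_C(y_A-y_B)|/2
= |(-828) + 715.46 + (-370.45)|/2
= 482.99/2 = 241.495

241.495


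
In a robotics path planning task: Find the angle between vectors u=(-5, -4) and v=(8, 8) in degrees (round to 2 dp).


u.v = -72, |u| = sqrt(41) = 6.4031, |v| = sqrt(128) = 11.3137
cos(theta) = u.v/(|u||v|) = -72/sqrt(5248) = -0.993884
theta = acos(-0.993884) = 173.66 degrees

173.66 degrees


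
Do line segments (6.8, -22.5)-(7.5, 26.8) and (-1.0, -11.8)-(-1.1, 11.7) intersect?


Cross products: d1=-182.23, d2=-203.61, d3=392.03, d4=413.41
d1*d2 < 0 and d3*d4 < 0? no

No, they don't intersect


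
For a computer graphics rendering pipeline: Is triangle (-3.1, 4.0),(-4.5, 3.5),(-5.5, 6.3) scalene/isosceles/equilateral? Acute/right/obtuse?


Side lengths squared: AB^2=2.21, BC^2=8.84, CA^2=11.05
Sorted: [2.21, 8.84, 11.05]
By sides: Scalene, By angles: Right

Scalene, Right


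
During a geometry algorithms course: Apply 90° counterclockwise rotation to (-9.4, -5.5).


90° CCW: (x,y) -> (-y, x)
(-9.4,-5.5) -> (5.5, -9.4)

(5.5, -9.4)


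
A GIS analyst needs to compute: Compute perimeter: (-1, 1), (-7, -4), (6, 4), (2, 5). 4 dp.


Sides: (-1, 1)->(-7, -4): sqrt(61) = 7.81025, (-7, -4)->(6, 4): sqrt(233) = 15.264338, (6, 4)->(2, 5): sqrt(17) = 4.123106, (2, 5)->(-1, 1): sqrt(25) = 5
Sum = 32.197694
Perimeter = 32.1977

32.1977


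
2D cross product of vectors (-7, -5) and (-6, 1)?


u x v = u_x*v_y - u_y*v_x = (-7)*1 - (-5)*(-6)
= (-7) - 30 = -37

-37


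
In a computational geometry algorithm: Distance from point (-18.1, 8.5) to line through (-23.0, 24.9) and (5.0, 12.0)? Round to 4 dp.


|cross product| = 395.99
|line direction| = sqrt(950.41) = 30.8287
Distance = 395.99/sqrt(950.41) = 12.8448

12.8448


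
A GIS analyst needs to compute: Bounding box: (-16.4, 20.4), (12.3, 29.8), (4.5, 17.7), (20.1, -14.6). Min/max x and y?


x range: [-16.4, 20.1]
y range: [-14.6, 29.8]
Bounding box: (-16.4,-14.6) to (20.1,29.8)

(-16.4,-14.6) to (20.1,29.8)


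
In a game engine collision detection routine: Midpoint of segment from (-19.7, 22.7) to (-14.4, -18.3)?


M = (((-19.7)+(-14.4))/2, (22.7+(-18.3))/2)
= (-17.05, 2.2)

(-17.05, 2.2)


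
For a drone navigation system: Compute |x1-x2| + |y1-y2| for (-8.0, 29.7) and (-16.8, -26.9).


|(-8)-(-16.8)| + |29.7-(-26.9)| = 8.8 + 56.6 = 65.4

65.4


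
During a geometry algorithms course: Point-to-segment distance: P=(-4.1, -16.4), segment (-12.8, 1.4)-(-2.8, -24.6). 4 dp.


Project P onto AB: t = 0.7085 (clamped to [0,1])
Closest point on segment: (-5.7149, -17.0211)
Distance: 1.7303

1.7303


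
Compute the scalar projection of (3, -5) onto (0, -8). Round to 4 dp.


u.v = 40, |v| = sqrt(64) = 8
Scalar projection = u.v / |v| = 40 / sqrt(64) = 5

5


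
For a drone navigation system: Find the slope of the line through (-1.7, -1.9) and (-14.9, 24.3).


slope = (y2-y1)/(x2-x1) = (24.3-(-1.9))/((-14.9)-(-1.7)) = 26.2/(-13.2) = -1.9848

-1.9848


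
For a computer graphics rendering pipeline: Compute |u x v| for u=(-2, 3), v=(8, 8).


|u x v| = |(-2)*8 - 3*8|
= |(-16) - 24| = 40

40


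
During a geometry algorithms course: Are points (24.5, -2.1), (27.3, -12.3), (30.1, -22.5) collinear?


Cross product: (27.3-24.5)*((-22.5)-(-2.1)) - ((-12.3)-(-2.1))*(30.1-24.5)
= 0

Yes, collinear


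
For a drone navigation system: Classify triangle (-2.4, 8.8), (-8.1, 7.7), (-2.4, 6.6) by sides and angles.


Side lengths squared: AB^2=33.7, BC^2=33.7, CA^2=4.84
Sorted: [4.84, 33.7, 33.7]
By sides: Isosceles, By angles: Acute

Isosceles, Acute


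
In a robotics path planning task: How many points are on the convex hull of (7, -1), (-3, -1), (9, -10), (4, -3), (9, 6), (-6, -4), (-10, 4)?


Convex hull vertices (CCW): (-10, 4), (-6, -4), (9, -10), (9, 6)
Count = 4

4


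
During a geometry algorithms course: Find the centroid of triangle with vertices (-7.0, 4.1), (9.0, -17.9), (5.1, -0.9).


Centroid = ((x_A+x_B+x_C)/3, (y_A+y_B+y_C)/3)
= (((-7)+9+5.1)/3, (4.1+(-17.9)+(-0.9))/3)
= (2.3667, -4.9)

(2.3667, -4.9)


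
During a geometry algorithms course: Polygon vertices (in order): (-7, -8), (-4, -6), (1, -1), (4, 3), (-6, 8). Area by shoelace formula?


Shoelace sum: ((-7)*(-6) - (-4)*(-8)) + ((-4)*(-1) - 1*(-6)) + (1*3 - 4*(-1)) + (4*8 - (-6)*3) + ((-6)*(-8) - (-7)*8)
= 181
Area = |181|/2 = 90.5

90.5


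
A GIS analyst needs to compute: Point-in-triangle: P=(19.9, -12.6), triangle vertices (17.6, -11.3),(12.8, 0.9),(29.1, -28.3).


Cross products: AB x AP = -21.82, BC x BP = -12.73, CA x CP = -24.15
All same sign? yes

Yes, inside


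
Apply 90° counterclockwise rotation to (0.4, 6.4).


90° CCW: (x,y) -> (-y, x)
(0.4,6.4) -> (-6.4, 0.4)

(-6.4, 0.4)


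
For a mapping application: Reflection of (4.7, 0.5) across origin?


Reflection over origin: (x,y) -> (-x,-y)
(4.7, 0.5) -> (-4.7, -0.5)

(-4.7, -0.5)


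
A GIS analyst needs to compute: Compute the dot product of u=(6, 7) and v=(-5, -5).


u . v = u_x*v_x + u_y*v_y = 6*(-5) + 7*(-5)
= (-30) + (-35) = -65

-65


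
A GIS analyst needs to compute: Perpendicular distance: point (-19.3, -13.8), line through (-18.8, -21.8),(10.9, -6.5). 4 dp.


|cross product| = 245.25
|line direction| = sqrt(1116.18) = 33.4093
Distance = 245.25/sqrt(1116.18) = 7.3408

7.3408


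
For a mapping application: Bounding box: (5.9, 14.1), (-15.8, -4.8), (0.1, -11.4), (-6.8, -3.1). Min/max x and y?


x range: [-15.8, 5.9]
y range: [-11.4, 14.1]
Bounding box: (-15.8,-11.4) to (5.9,14.1)

(-15.8,-11.4) to (5.9,14.1)


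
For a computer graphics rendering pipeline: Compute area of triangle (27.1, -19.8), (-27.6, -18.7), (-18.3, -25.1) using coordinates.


Area = |x_A(y_B-y_C) + x_B(y_C-y_A) + x_C(y_A-y_B)|/2
= |173.44 + 146.28 + 20.13|/2
= 339.85/2 = 169.925

169.925


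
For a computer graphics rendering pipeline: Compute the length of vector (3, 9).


|u| = sqrt(3^2 + 9^2) = sqrt(90) = 9.4868

9.4868


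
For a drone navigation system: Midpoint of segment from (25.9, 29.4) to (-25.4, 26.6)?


M = ((25.9+(-25.4))/2, (29.4+26.6)/2)
= (0.25, 28)

(0.25, 28)


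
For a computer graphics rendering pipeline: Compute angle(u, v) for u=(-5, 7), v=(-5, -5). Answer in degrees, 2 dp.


u.v = -10, |u| = sqrt(74) = 8.6023, |v| = sqrt(50) = 7.0711
cos(theta) = u.v/(|u||v|) = -10/sqrt(3700) = -0.164399
theta = acos(-0.164399) = 99.46 degrees

99.46 degrees


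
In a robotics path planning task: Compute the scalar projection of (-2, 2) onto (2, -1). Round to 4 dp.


u.v = -6, |v| = sqrt(5) = 2.2361
Scalar projection = u.v / |v| = -6 / sqrt(5) = -2.6833

-2.6833


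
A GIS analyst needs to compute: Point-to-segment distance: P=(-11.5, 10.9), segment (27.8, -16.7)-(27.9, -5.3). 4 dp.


Project P onto AB: t = 1 (clamped to [0,1])
Closest point on segment: (27.9, -5.3)
Distance: 42.6005

42.6005


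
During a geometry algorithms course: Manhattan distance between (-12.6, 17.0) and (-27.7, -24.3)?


|(-12.6)-(-27.7)| + |17-(-24.3)| = 15.1 + 41.3 = 56.4

56.4


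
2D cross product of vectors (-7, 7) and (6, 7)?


u x v = u_x*v_y - u_y*v_x = (-7)*7 - 7*6
= (-49) - 42 = -91

-91


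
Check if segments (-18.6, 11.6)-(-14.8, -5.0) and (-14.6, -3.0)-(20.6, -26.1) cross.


Cross products: d1=421.52, d2=-75.02, d3=10.92, d4=507.46
d1*d2 < 0 and d3*d4 < 0? no

No, they don't intersect


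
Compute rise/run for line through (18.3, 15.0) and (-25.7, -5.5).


slope = (y2-y1)/(x2-x1) = ((-5.5)-15)/((-25.7)-18.3) = (-20.5)/(-44) = 0.4659

0.4659


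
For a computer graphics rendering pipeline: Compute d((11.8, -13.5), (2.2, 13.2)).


dx=-9.6, dy=26.7
d^2 = (-9.6)^2 + 26.7^2 = 805.05
d = sqrt(805.05) = 28.3734

28.3734


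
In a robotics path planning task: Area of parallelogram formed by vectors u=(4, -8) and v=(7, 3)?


|u x v| = |4*3 - (-8)*7|
= |12 - (-56)| = 68

68


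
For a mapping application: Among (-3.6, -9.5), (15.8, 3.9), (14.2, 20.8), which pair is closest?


d(P0,P1) = 23.578, d(P0,P2) = 35.1416, d(P1,P2) = 16.9756
Closest: P1 and P2

Closest pair: (15.8, 3.9) and (14.2, 20.8), distance = 16.9756


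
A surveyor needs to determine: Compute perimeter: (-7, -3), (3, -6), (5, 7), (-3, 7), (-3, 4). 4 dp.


Sides: (-7, -3)->(3, -6): sqrt(109) = 10.440307, (3, -6)->(5, 7): sqrt(173) = 13.152946, (5, 7)->(-3, 7): sqrt(64) = 8, (-3, 7)->(-3, 4): sqrt(9) = 3, (-3, 4)->(-7, -3): sqrt(65) = 8.062258
Sum = 42.655511
Perimeter = 42.6555

42.6555


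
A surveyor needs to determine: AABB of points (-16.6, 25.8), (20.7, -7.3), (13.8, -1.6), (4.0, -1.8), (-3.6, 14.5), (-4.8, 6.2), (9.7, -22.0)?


x range: [-16.6, 20.7]
y range: [-22, 25.8]
Bounding box: (-16.6,-22) to (20.7,25.8)

(-16.6,-22) to (20.7,25.8)


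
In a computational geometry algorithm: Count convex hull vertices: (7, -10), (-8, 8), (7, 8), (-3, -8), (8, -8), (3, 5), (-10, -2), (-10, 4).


Convex hull vertices (CCW): (-10, -2), (-3, -8), (7, -10), (8, -8), (7, 8), (-8, 8), (-10, 4)
Count = 7

7


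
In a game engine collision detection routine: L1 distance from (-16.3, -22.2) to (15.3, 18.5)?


|(-16.3)-15.3| + |(-22.2)-18.5| = 31.6 + 40.7 = 72.3

72.3


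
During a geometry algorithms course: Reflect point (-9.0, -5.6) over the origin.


Reflection over origin: (x,y) -> (-x,-y)
(-9, -5.6) -> (9, 5.6)

(9, 5.6)


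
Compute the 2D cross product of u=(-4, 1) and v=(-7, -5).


u x v = u_x*v_y - u_y*v_x = (-4)*(-5) - 1*(-7)
= 20 - (-7) = 27

27


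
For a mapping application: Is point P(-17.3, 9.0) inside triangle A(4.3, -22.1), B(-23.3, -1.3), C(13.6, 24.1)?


Cross products: AB x AP = -409.08, BC x BP = 227.67, CA x CP = -1287.15
All same sign? no

No, outside


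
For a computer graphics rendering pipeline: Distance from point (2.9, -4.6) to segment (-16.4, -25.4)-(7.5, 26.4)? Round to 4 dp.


Project P onto AB: t = 0.4728 (clamped to [0,1])
Closest point on segment: (-5.1, -0.9089)
Distance: 8.8105

8.8105


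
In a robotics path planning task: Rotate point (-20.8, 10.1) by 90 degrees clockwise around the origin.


90° CW: (x,y) -> (y, -x)
(-20.8,10.1) -> (10.1, 20.8)

(10.1, 20.8)


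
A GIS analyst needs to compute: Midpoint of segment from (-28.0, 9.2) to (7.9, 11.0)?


M = (((-28)+7.9)/2, (9.2+11)/2)
= (-10.05, 10.1)

(-10.05, 10.1)


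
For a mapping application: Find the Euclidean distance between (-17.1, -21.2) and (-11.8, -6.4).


dx=5.3, dy=14.8
d^2 = 5.3^2 + 14.8^2 = 247.13
d = sqrt(247.13) = 15.7204

15.7204


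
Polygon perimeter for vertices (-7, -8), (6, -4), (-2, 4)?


Sides: (-7, -8)->(6, -4): sqrt(185) = 13.601471, (6, -4)->(-2, 4): sqrt(128) = 11.313708, (-2, 4)->(-7, -8): sqrt(169) = 13
Sum = 37.915179
Perimeter = 37.9152

37.9152


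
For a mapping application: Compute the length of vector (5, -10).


|u| = sqrt(5^2 + (-10)^2) = sqrt(125) = 11.1803

11.1803


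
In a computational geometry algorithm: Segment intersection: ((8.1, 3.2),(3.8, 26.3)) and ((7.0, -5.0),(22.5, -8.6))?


Cross products: d1=131.06, d2=473.63, d3=60.67, d4=-281.9
d1*d2 < 0 and d3*d4 < 0? no

No, they don't intersect


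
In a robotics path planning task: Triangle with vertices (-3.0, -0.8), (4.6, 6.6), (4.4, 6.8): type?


Side lengths squared: AB^2=112.52, BC^2=0.08, CA^2=112.52
Sorted: [0.08, 112.52, 112.52]
By sides: Isosceles, By angles: Acute

Isosceles, Acute


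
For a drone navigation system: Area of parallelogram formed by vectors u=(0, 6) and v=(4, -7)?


|u x v| = |0*(-7) - 6*4|
= |0 - 24| = 24

24


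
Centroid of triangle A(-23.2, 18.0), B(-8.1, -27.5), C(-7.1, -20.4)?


Centroid = ((x_A+x_B+x_C)/3, (y_A+y_B+y_C)/3)
= (((-23.2)+(-8.1)+(-7.1))/3, (18+(-27.5)+(-20.4))/3)
= (-12.8, -9.9667)

(-12.8, -9.9667)


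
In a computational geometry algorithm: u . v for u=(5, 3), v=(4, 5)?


u . v = u_x*v_x + u_y*v_y = 5*4 + 3*5
= 20 + 15 = 35

35


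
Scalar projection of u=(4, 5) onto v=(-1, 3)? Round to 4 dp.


u.v = 11, |v| = sqrt(10) = 3.1623
Scalar projection = u.v / |v| = 11 / sqrt(10) = 3.4785

3.4785


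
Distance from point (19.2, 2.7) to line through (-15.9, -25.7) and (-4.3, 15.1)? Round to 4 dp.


|cross product| = 1102.64
|line direction| = sqrt(1799.2) = 42.417
Distance = 1102.64/sqrt(1799.2) = 25.9953

25.9953


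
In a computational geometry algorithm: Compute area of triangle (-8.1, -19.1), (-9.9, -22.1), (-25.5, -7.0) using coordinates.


Area = |x_A(y_B-y_C) + x_B(y_C-y_A) + x_C(y_A-y_B)|/2
= |122.31 + (-119.79) + (-76.5)|/2
= 73.98/2 = 36.99

36.99


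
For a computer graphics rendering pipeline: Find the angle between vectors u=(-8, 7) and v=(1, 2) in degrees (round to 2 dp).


u.v = 6, |u| = sqrt(113) = 10.6301, |v| = sqrt(5) = 2.2361
cos(theta) = u.v/(|u||v|) = 6/sqrt(565) = 0.252422
theta = acos(0.252422) = 75.38 degrees

75.38 degrees


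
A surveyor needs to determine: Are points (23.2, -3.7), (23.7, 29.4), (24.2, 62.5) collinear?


Cross product: (23.7-23.2)*(62.5-(-3.7)) - (29.4-(-3.7))*(24.2-23.2)
= 0

Yes, collinear


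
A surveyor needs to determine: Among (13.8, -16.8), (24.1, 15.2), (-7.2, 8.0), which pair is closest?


d(P0,P1) = 33.6168, d(P0,P2) = 32.4968, d(P1,P2) = 32.1174
Closest: P1 and P2

Closest pair: (24.1, 15.2) and (-7.2, 8.0), distance = 32.1174


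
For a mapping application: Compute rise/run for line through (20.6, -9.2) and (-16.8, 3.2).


slope = (y2-y1)/(x2-x1) = (3.2-(-9.2))/((-16.8)-20.6) = 12.4/(-37.4) = -0.3316

-0.3316


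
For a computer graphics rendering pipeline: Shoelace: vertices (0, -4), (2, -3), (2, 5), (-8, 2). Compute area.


Shoelace sum: (0*(-3) - 2*(-4)) + (2*5 - 2*(-3)) + (2*2 - (-8)*5) + ((-8)*(-4) - 0*2)
= 100
Area = |100|/2 = 50

50


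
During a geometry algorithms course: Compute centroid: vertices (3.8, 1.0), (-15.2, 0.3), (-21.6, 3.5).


Centroid = ((x_A+x_B+x_C)/3, (y_A+y_B+y_C)/3)
= ((3.8+(-15.2)+(-21.6))/3, (1+0.3+3.5)/3)
= (-11, 1.6)

(-11, 1.6)


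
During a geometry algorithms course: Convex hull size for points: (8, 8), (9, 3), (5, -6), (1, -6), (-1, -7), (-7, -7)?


Convex hull vertices (CCW): (-7, -7), (-1, -7), (5, -6), (9, 3), (8, 8)
Count = 5

5


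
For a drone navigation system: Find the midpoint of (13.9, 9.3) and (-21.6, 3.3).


M = ((13.9+(-21.6))/2, (9.3+3.3)/2)
= (-3.85, 6.3)

(-3.85, 6.3)


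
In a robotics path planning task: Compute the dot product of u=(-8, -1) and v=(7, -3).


u . v = u_x*v_x + u_y*v_y = (-8)*7 + (-1)*(-3)
= (-56) + 3 = -53

-53


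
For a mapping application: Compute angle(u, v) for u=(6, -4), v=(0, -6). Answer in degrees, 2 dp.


u.v = 24, |u| = sqrt(52) = 7.2111, |v| = sqrt(36) = 6
cos(theta) = u.v/(|u||v|) = 24/sqrt(1872) = 0.5547
theta = acos(0.5547) = 56.31 degrees

56.31 degrees


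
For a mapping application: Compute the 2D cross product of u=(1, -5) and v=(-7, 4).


u x v = u_x*v_y - u_y*v_x = 1*4 - (-5)*(-7)
= 4 - 35 = -31

-31


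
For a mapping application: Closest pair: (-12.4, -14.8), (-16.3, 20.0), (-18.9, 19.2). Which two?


d(P0,P1) = 35.0179, d(P0,P2) = 34.6157, d(P1,P2) = 2.7203
Closest: P1 and P2

Closest pair: (-16.3, 20.0) and (-18.9, 19.2), distance = 2.7203


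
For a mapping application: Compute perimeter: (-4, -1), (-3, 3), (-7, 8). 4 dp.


Sides: (-4, -1)->(-3, 3): sqrt(17) = 4.123106, (-3, 3)->(-7, 8): sqrt(41) = 6.403124, (-7, 8)->(-4, -1): sqrt(90) = 9.486833
Sum = 20.013063
Perimeter = 20.0131

20.0131


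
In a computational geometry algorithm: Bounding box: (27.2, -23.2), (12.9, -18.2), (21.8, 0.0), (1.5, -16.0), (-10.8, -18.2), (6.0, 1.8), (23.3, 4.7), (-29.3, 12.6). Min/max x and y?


x range: [-29.3, 27.2]
y range: [-23.2, 12.6]
Bounding box: (-29.3,-23.2) to (27.2,12.6)

(-29.3,-23.2) to (27.2,12.6)


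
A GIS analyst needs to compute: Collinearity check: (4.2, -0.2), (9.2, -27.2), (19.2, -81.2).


Cross product: (9.2-4.2)*((-81.2)-(-0.2)) - ((-27.2)-(-0.2))*(19.2-4.2)
= 0

Yes, collinear


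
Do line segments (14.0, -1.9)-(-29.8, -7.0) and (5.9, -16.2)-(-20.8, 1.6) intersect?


Cross products: d1=-525.99, d2=389.82, d3=585.03, d4=-330.78
d1*d2 < 0 and d3*d4 < 0? yes

Yes, they intersect


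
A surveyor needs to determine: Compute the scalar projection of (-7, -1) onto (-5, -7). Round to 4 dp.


u.v = 42, |v| = sqrt(74) = 8.6023
Scalar projection = u.v / |v| = 42 / sqrt(74) = 4.8824

4.8824


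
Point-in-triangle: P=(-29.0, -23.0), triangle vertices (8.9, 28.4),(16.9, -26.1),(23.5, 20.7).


Cross products: AB x AP = -2476.75, BC x BP = 2168.58, CA x CP = 1042.27
All same sign? no

No, outside


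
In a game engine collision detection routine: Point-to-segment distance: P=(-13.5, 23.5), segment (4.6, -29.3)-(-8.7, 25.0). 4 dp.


Project P onto AB: t = 0.9944 (clamped to [0,1])
Closest point on segment: (-8.6251, 24.694)
Distance: 5.019

5.019


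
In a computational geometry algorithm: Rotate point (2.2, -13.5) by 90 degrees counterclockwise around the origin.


90° CCW: (x,y) -> (-y, x)
(2.2,-13.5) -> (13.5, 2.2)

(13.5, 2.2)


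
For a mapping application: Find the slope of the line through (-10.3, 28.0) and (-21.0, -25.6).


slope = (y2-y1)/(x2-x1) = ((-25.6)-28)/((-21)-(-10.3)) = (-53.6)/(-10.7) = 5.0093

5.0093


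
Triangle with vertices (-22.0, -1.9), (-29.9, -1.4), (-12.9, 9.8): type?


Side lengths squared: AB^2=62.66, BC^2=414.44, CA^2=219.7
Sorted: [62.66, 219.7, 414.44]
By sides: Scalene, By angles: Obtuse

Scalene, Obtuse


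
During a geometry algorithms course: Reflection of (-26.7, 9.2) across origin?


Reflection over origin: (x,y) -> (-x,-y)
(-26.7, 9.2) -> (26.7, -9.2)

(26.7, -9.2)


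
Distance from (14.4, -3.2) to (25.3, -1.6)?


dx=10.9, dy=1.6
d^2 = 10.9^2 + 1.6^2 = 121.37
d = sqrt(121.37) = 11.0168

11.0168


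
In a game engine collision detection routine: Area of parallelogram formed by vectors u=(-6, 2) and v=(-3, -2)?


|u x v| = |(-6)*(-2) - 2*(-3)|
= |12 - (-6)| = 18

18


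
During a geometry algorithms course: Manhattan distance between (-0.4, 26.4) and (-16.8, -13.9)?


|(-0.4)-(-16.8)| + |26.4-(-13.9)| = 16.4 + 40.3 = 56.7

56.7


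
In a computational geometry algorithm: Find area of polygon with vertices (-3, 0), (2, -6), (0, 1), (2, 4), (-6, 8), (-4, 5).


Shoelace sum: ((-3)*(-6) - 2*0) + (2*1 - 0*(-6)) + (0*4 - 2*1) + (2*8 - (-6)*4) + ((-6)*5 - (-4)*8) + ((-4)*0 - (-3)*5)
= 75
Area = |75|/2 = 37.5

37.5


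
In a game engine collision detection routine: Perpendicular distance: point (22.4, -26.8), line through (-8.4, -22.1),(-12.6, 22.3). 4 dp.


|cross product| = 1347.78
|line direction| = sqrt(1989) = 44.5982
Distance = 1347.78/sqrt(1989) = 30.2205

30.2205


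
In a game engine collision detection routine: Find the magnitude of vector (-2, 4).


|u| = sqrt((-2)^2 + 4^2) = sqrt(20) = 4.4721

4.4721


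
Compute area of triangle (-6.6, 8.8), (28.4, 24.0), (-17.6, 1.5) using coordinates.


Area = |x_A(y_B-y_C) + x_B(y_C-y_A) + x_C(y_A-y_B)|/2
= |(-148.5) + (-207.32) + 267.52|/2
= 88.3/2 = 44.15

44.15


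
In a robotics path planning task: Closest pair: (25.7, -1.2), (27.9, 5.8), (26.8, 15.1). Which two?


d(P0,P1) = 7.3376, d(P0,P2) = 16.3371, d(P1,P2) = 9.3648
Closest: P0 and P1

Closest pair: (25.7, -1.2) and (27.9, 5.8), distance = 7.3376


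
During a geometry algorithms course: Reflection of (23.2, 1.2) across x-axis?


Reflection over x-axis: (x,y) -> (x,-y)
(23.2, 1.2) -> (23.2, -1.2)

(23.2, -1.2)


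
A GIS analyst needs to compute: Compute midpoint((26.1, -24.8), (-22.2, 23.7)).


M = ((26.1+(-22.2))/2, ((-24.8)+23.7)/2)
= (1.95, -0.55)

(1.95, -0.55)


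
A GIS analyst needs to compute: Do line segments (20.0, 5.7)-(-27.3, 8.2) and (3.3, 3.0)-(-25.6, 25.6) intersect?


Cross products: d1=-455.45, d2=541.28, d3=169.46, d4=-827.27
d1*d2 < 0 and d3*d4 < 0? yes

Yes, they intersect


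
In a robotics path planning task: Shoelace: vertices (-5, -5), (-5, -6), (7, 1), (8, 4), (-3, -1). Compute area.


Shoelace sum: ((-5)*(-6) - (-5)*(-5)) + ((-5)*1 - 7*(-6)) + (7*4 - 8*1) + (8*(-1) - (-3)*4) + ((-3)*(-5) - (-5)*(-1))
= 76
Area = |76|/2 = 38

38


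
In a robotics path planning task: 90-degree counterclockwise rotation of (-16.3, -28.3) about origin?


90° CCW: (x,y) -> (-y, x)
(-16.3,-28.3) -> (28.3, -16.3)

(28.3, -16.3)


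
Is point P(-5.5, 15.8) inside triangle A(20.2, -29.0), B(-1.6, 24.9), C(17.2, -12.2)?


Cross products: AB x AP = 408.59, BC x BP = -315.77, CA x CP = -297.36
All same sign? no

No, outside


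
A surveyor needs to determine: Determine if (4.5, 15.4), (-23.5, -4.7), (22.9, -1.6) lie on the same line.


Cross product: ((-23.5)-4.5)*((-1.6)-15.4) - ((-4.7)-15.4)*(22.9-4.5)
= 845.84

No, not collinear


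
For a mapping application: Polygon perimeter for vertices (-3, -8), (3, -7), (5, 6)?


Sides: (-3, -8)->(3, -7): sqrt(37) = 6.082763, (3, -7)->(5, 6): sqrt(173) = 13.152946, (5, 6)->(-3, -8): sqrt(260) = 16.124515
Sum = 35.360224
Perimeter = 35.3602

35.3602


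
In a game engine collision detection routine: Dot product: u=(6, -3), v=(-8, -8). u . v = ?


u . v = u_x*v_x + u_y*v_y = 6*(-8) + (-3)*(-8)
= (-48) + 24 = -24

-24


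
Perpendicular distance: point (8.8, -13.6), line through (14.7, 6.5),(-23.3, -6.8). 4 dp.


|cross product| = 685.33
|line direction| = sqrt(1620.89) = 40.2603
Distance = 685.33/sqrt(1620.89) = 17.0225

17.0225


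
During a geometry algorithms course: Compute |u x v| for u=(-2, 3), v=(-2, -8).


|u x v| = |(-2)*(-8) - 3*(-2)|
= |16 - (-6)| = 22

22


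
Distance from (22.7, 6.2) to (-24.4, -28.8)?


dx=-47.1, dy=-35
d^2 = (-47.1)^2 + (-35)^2 = 3443.41
d = sqrt(3443.41) = 58.6806

58.6806


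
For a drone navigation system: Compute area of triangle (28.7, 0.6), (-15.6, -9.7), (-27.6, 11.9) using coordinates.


Area = |x_A(y_B-y_C) + x_B(y_C-y_A) + x_C(y_A-y_B)|/2
= |(-619.92) + (-176.28) + (-284.28)|/2
= 1080.48/2 = 540.24

540.24


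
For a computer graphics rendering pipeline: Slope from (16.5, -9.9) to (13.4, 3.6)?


slope = (y2-y1)/(x2-x1) = (3.6-(-9.9))/(13.4-16.5) = 13.5/(-3.1) = -4.3548

-4.3548


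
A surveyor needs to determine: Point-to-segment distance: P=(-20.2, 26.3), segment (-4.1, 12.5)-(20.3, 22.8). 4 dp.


Project P onto AB: t = 0 (clamped to [0,1])
Closest point on segment: (-4.1, 12.5)
Distance: 21.205

21.205


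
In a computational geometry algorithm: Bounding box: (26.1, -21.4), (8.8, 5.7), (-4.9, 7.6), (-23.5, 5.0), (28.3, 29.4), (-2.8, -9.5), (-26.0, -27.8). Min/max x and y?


x range: [-26, 28.3]
y range: [-27.8, 29.4]
Bounding box: (-26,-27.8) to (28.3,29.4)

(-26,-27.8) to (28.3,29.4)


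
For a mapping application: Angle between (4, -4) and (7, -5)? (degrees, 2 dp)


u.v = 48, |u| = sqrt(32) = 5.6569, |v| = sqrt(74) = 8.6023
cos(theta) = u.v/(|u||v|) = 48/sqrt(2368) = 0.986394
theta = acos(0.986394) = 9.46 degrees

9.46 degrees


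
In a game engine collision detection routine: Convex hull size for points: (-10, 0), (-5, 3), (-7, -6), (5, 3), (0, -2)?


Convex hull vertices (CCW): (-10, 0), (-7, -6), (0, -2), (5, 3), (-5, 3)
Count = 5

5


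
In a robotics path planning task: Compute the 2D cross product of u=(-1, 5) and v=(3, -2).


u x v = u_x*v_y - u_y*v_x = (-1)*(-2) - 5*3
= 2 - 15 = -13

-13


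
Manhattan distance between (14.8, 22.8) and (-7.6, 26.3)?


|14.8-(-7.6)| + |22.8-26.3| = 22.4 + 3.5 = 25.9

25.9


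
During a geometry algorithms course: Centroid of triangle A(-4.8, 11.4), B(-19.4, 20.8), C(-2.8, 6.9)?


Centroid = ((x_A+x_B+x_C)/3, (y_A+y_B+y_C)/3)
= (((-4.8)+(-19.4)+(-2.8))/3, (11.4+20.8+6.9)/3)
= (-9, 13.0333)

(-9, 13.0333)


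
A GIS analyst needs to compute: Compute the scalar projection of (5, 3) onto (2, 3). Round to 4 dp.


u.v = 19, |v| = sqrt(13) = 3.6056
Scalar projection = u.v / |v| = 19 / sqrt(13) = 5.2697

5.2697


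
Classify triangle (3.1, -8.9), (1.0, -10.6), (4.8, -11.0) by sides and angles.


Side lengths squared: AB^2=7.3, BC^2=14.6, CA^2=7.3
Sorted: [7.3, 7.3, 14.6]
By sides: Isosceles, By angles: Right

Isosceles, Right


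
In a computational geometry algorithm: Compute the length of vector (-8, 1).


|u| = sqrt((-8)^2 + 1^2) = sqrt(65) = 8.0623

8.0623


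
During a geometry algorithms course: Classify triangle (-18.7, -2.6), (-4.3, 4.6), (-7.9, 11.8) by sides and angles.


Side lengths squared: AB^2=259.2, BC^2=64.8, CA^2=324
Sorted: [64.8, 259.2, 324]
By sides: Scalene, By angles: Right

Scalene, Right


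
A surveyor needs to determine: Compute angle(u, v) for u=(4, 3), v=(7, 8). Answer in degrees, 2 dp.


u.v = 52, |u| = sqrt(25) = 5, |v| = sqrt(113) = 10.6301
cos(theta) = u.v/(|u||v|) = 52/sqrt(2825) = 0.97835
theta = acos(0.97835) = 11.94 degrees

11.94 degrees


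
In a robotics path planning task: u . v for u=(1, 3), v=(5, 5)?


u . v = u_x*v_x + u_y*v_y = 1*5 + 3*5
= 5 + 15 = 20

20


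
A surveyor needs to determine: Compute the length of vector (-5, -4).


|u| = sqrt((-5)^2 + (-4)^2) = sqrt(41) = 6.4031

6.4031


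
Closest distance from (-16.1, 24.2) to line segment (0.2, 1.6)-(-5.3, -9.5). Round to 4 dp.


Project P onto AB: t = 0 (clamped to [0,1])
Closest point on segment: (0.2, 1.6)
Distance: 27.8649

27.8649


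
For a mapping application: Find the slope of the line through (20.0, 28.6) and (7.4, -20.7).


slope = (y2-y1)/(x2-x1) = ((-20.7)-28.6)/(7.4-20) = (-49.3)/(-12.6) = 3.9127

3.9127


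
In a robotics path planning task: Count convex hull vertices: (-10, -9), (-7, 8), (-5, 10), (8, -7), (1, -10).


Convex hull vertices (CCW): (-10, -9), (1, -10), (8, -7), (-5, 10), (-7, 8)
Count = 5

5


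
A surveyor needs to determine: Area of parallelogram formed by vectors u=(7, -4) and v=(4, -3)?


|u x v| = |7*(-3) - (-4)*4|
= |(-21) - (-16)| = 5

5


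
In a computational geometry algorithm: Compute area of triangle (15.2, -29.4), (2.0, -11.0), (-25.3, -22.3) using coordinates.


Area = |x_A(y_B-y_C) + x_B(y_C-y_A) + x_C(y_A-y_B)|/2
= |171.76 + 14.2 + 465.52|/2
= 651.48/2 = 325.74

325.74


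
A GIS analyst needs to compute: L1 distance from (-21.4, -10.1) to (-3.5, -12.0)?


|(-21.4)-(-3.5)| + |(-10.1)-(-12)| = 17.9 + 1.9 = 19.8

19.8


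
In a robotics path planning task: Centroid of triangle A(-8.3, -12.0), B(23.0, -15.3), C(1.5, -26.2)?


Centroid = ((x_A+x_B+x_C)/3, (y_A+y_B+y_C)/3)
= (((-8.3)+23+1.5)/3, ((-12)+(-15.3)+(-26.2))/3)
= (5.4, -17.8333)

(5.4, -17.8333)


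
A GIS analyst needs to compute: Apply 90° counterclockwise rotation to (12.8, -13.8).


90° CCW: (x,y) -> (-y, x)
(12.8,-13.8) -> (13.8, 12.8)

(13.8, 12.8)


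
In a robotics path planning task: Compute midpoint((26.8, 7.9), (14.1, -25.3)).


M = ((26.8+14.1)/2, (7.9+(-25.3))/2)
= (20.45, -8.7)

(20.45, -8.7)


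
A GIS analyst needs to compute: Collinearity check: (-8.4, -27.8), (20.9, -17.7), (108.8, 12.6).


Cross product: (20.9-(-8.4))*(12.6-(-27.8)) - ((-17.7)-(-27.8))*(108.8-(-8.4))
= 0

Yes, collinear


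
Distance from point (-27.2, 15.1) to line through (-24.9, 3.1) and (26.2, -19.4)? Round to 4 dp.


|cross product| = 561.45
|line direction| = sqrt(3117.46) = 55.8342
Distance = 561.45/sqrt(3117.46) = 10.0557

10.0557


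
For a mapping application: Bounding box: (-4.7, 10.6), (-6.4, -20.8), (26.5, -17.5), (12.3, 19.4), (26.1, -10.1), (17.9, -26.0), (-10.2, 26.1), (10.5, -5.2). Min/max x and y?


x range: [-10.2, 26.5]
y range: [-26, 26.1]
Bounding box: (-10.2,-26) to (26.5,26.1)

(-10.2,-26) to (26.5,26.1)


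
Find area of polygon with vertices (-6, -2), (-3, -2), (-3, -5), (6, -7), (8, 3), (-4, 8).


Shoelace sum: ((-6)*(-2) - (-3)*(-2)) + ((-3)*(-5) - (-3)*(-2)) + ((-3)*(-7) - 6*(-5)) + (6*3 - 8*(-7)) + (8*8 - (-4)*3) + ((-4)*(-2) - (-6)*8)
= 272
Area = |272|/2 = 136

136


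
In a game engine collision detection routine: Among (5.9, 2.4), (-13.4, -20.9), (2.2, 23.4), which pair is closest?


d(P0,P1) = 30.2552, d(P0,P2) = 21.3235, d(P1,P2) = 46.9665
Closest: P0 and P2

Closest pair: (5.9, 2.4) and (2.2, 23.4), distance = 21.3235


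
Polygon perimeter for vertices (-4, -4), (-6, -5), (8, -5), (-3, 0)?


Sides: (-4, -4)->(-6, -5): sqrt(5) = 2.236068, (-6, -5)->(8, -5): sqrt(196) = 14, (8, -5)->(-3, 0): sqrt(146) = 12.083046, (-3, 0)->(-4, -4): sqrt(17) = 4.123106
Sum = 32.44222
Perimeter = 32.4422

32.4422


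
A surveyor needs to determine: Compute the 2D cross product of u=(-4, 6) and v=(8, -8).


u x v = u_x*v_y - u_y*v_x = (-4)*(-8) - 6*8
= 32 - 48 = -16

-16


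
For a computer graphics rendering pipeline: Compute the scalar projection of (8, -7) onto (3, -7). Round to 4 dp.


u.v = 73, |v| = sqrt(58) = 7.6158
Scalar projection = u.v / |v| = 73 / sqrt(58) = 9.5854

9.5854


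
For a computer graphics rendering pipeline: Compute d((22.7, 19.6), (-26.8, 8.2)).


dx=-49.5, dy=-11.4
d^2 = (-49.5)^2 + (-11.4)^2 = 2580.21
d = sqrt(2580.21) = 50.7958

50.7958


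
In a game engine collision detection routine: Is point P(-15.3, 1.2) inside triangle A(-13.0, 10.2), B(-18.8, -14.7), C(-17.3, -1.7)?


Cross products: AB x AP = -5.07, BC x BP = -21.65, CA x CP = -11.33
All same sign? yes

Yes, inside


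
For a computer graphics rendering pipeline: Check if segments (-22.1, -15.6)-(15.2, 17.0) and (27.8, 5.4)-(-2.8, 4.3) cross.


Cross products: d1=587.71, d2=-368.82, d3=-843.44, d4=113.09
d1*d2 < 0 and d3*d4 < 0? yes

Yes, they intersect


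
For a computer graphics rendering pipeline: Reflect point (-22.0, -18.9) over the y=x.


Reflection over y=x: (x,y) -> (y,x)
(-22, -18.9) -> (-18.9, -22)

(-18.9, -22)


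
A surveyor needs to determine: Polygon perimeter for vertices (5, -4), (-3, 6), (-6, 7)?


Sides: (5, -4)->(-3, 6): sqrt(164) = 12.806248, (-3, 6)->(-6, 7): sqrt(10) = 3.162278, (-6, 7)->(5, -4): sqrt(242) = 15.556349
Sum = 31.524875
Perimeter = 31.5249

31.5249


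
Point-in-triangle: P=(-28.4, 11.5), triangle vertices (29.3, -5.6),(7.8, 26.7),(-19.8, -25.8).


Cross products: AB x AP = 1496.06, BC x BP = -1480.98, CA x CP = 2005.15
All same sign? no

No, outside


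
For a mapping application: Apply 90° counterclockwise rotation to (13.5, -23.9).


90° CCW: (x,y) -> (-y, x)
(13.5,-23.9) -> (23.9, 13.5)

(23.9, 13.5)


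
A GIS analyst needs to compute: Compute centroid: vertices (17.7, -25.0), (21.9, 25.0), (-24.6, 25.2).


Centroid = ((x_A+x_B+x_C)/3, (y_A+y_B+y_C)/3)
= ((17.7+21.9+(-24.6))/3, ((-25)+25+25.2)/3)
= (5, 8.4)

(5, 8.4)


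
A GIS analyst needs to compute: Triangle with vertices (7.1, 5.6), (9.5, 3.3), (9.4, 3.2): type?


Side lengths squared: AB^2=11.05, BC^2=0.02, CA^2=11.05
Sorted: [0.02, 11.05, 11.05]
By sides: Isosceles, By angles: Acute

Isosceles, Acute


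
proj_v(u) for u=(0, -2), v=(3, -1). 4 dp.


u.v = 2, |v| = sqrt(10) = 3.1623
Scalar projection = u.v / |v| = 2 / sqrt(10) = 0.6325

0.6325


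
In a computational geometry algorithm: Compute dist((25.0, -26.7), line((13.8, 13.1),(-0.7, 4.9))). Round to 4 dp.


|cross product| = 668.94
|line direction| = sqrt(277.49) = 16.658
Distance = 668.94/sqrt(277.49) = 40.1572

40.1572


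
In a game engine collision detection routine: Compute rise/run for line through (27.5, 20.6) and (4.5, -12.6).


slope = (y2-y1)/(x2-x1) = ((-12.6)-20.6)/(4.5-27.5) = (-33.2)/(-23) = 1.4435

1.4435


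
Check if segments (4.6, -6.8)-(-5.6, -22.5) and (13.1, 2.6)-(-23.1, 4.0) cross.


Cross products: d1=352.18, d2=934.8, d3=37.57, d4=-545.05
d1*d2 < 0 and d3*d4 < 0? no

No, they don't intersect


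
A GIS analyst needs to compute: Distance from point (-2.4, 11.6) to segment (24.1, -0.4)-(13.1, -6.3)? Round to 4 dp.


Project P onto AB: t = 1 (clamped to [0,1])
Closest point on segment: (13.1, -6.3)
Distance: 23.6783

23.6783


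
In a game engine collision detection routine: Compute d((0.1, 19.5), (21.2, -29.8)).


dx=21.1, dy=-49.3
d^2 = 21.1^2 + (-49.3)^2 = 2875.7
d = sqrt(2875.7) = 53.6256

53.6256


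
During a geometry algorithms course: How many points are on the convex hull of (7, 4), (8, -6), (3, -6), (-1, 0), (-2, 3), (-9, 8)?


Convex hull vertices (CCW): (-9, 8), (3, -6), (8, -6), (7, 4)
Count = 4

4


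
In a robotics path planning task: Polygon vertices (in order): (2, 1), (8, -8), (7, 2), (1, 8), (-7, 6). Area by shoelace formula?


Shoelace sum: (2*(-8) - 8*1) + (8*2 - 7*(-8)) + (7*8 - 1*2) + (1*6 - (-7)*8) + ((-7)*1 - 2*6)
= 145
Area = |145|/2 = 72.5

72.5


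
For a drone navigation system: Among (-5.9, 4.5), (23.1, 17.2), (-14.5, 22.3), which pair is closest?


d(P0,P1) = 31.659, d(P0,P2) = 19.7687, d(P1,P2) = 37.9443
Closest: P0 and P2

Closest pair: (-5.9, 4.5) and (-14.5, 22.3), distance = 19.7687


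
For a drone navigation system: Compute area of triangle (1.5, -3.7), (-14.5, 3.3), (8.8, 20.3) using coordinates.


Area = |x_A(y_B-y_C) + x_B(y_C-y_A) + x_C(y_A-y_B)|/2
= |(-25.5) + (-348) + (-61.6)|/2
= 435.1/2 = 217.55

217.55


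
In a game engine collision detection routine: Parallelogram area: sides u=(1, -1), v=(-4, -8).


|u x v| = |1*(-8) - (-1)*(-4)|
= |(-8) - 4| = 12

12


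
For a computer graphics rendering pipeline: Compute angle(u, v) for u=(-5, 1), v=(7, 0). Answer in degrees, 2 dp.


u.v = -35, |u| = sqrt(26) = 5.099, |v| = sqrt(49) = 7
cos(theta) = u.v/(|u||v|) = -35/sqrt(1274) = -0.980581
theta = acos(-0.980581) = 168.69 degrees

168.69 degrees


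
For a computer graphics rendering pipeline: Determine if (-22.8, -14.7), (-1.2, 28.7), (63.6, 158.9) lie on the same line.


Cross product: ((-1.2)-(-22.8))*(158.9-(-14.7)) - (28.7-(-14.7))*(63.6-(-22.8))
= 0

Yes, collinear


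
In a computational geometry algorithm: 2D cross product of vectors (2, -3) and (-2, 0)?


u x v = u_x*v_y - u_y*v_x = 2*0 - (-3)*(-2)
= 0 - 6 = -6

-6


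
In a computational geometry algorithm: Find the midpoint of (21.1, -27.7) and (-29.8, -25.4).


M = ((21.1+(-29.8))/2, ((-27.7)+(-25.4))/2)
= (-4.35, -26.55)

(-4.35, -26.55)


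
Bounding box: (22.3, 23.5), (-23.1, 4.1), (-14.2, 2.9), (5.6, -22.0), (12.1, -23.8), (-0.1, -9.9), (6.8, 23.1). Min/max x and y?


x range: [-23.1, 22.3]
y range: [-23.8, 23.5]
Bounding box: (-23.1,-23.8) to (22.3,23.5)

(-23.1,-23.8) to (22.3,23.5)


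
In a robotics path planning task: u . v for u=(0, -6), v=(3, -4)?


u . v = u_x*v_x + u_y*v_y = 0*3 + (-6)*(-4)
= 0 + 24 = 24

24


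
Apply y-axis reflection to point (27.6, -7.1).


Reflection over y-axis: (x,y) -> (-x,y)
(27.6, -7.1) -> (-27.6, -7.1)

(-27.6, -7.1)


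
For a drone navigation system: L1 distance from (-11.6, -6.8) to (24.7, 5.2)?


|(-11.6)-24.7| + |(-6.8)-5.2| = 36.3 + 12 = 48.3

48.3


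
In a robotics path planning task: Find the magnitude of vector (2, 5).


|u| = sqrt(2^2 + 5^2) = sqrt(29) = 5.3852

5.3852


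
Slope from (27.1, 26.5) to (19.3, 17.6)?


slope = (y2-y1)/(x2-x1) = (17.6-26.5)/(19.3-27.1) = (-8.9)/(-7.8) = 1.141

1.141


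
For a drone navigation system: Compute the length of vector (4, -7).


|u| = sqrt(4^2 + (-7)^2) = sqrt(65) = 8.0623

8.0623


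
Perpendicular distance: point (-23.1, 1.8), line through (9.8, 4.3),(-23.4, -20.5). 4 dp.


|cross product| = 732.92
|line direction| = sqrt(1717.28) = 41.4401
Distance = 732.92/sqrt(1717.28) = 17.6863

17.6863
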